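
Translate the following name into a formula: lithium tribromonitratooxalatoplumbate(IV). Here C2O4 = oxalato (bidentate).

Li2[PbBr3(C2O4)(NO3)]

Ligands: 3 bromo (Br, -1), 1 oxalato (C2O4, -2), 1 nitrato (NO3, -1). Ligand charge sum = -6.
With Pb in oxidation state +4, the complex ion is [Pb...]^2−.
Charge balance with lithium (+1) requires 1 complex ion per 2 lithium.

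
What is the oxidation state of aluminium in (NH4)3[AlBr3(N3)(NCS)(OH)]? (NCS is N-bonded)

+3

3 ammonium outside the brackets (+1 each) → the complex ion is 3−.
Ligand charges: 1×OH = -1; 1×NCS = -1; 1×N3 = -1; 3×Br = -3; sum -6.
Al + (-6) = 3− ⇒ Al is +3.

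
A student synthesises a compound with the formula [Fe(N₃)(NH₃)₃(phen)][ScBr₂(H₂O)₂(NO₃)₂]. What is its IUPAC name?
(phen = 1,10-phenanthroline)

Both ions are complex: the cation is named first with the plain metal name, the anion second with the -ate form; each ion's ligands are alphabetised independently.
Scandium is always +3 in its complexes; the anion's ligand charges sum to -4, so the complex anion is 1−.
A 1:1 salt means the cation carries the equal and opposite charge, 1+.
Cation: ligand charges sum to -1; for the ion to be 1+, Fe = +2.

triammineazido(1,10-phenanthroline)iron(II) diaquadibromodinitratoscandate(III)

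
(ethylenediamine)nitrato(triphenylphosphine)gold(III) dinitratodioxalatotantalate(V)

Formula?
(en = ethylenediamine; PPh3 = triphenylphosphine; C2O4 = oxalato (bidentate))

[Au(en)(NO3)(PPh3)][Ta(C2O4)2(NO3)2]2

Cation [Au…]: ligand charges -1, Au(III) ⇒ ion charge 2+.
Anion [Ta…]: ligand charges -6, Ta(V) ⇒ ion charge 1−.
One 2+ cation requires 2 of the 1− anion.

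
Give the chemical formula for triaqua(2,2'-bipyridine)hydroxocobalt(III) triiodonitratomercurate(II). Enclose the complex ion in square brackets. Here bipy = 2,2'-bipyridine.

[Co(bipy)(H2O)3(OH)][HgI3(NO3)]

Cation [Co…]: ligand charges -1, Co(III) ⇒ ion charge 2+.
Anion [Hg…]: ligand charges -4, Hg(II) ⇒ ion charge 2−.
One 2+ cation balances one 2− anion.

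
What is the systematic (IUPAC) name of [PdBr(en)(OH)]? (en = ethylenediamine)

There is no counter-ion, so the complex is neutral overall.
Ligand charges: 1×hydroxo (-1 each), 1×ethylenediamine (neutral), 1×bromo (-1 each); total -2. So Pd + (-2) = 0, giving Pd = +2.
Ligands are named alphabetically: bromo before ethylenediamine before hydroxo.

bromo(ethylenediamine)hydroxopalladium(II)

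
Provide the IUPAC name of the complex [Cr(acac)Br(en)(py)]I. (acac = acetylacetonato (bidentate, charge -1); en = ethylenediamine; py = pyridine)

The 1 iodide counter-ion carries a total charge of -1, so each complex ion is 1+.
Ligand charges: 1×acetylacetonato (-1 each), 1×ethylenediamine (neutral), 1×pyridine (neutral), 1×bromo (-1 each); total -2. So Cr + (-2) = 1+, giving Cr = +3.
Ligands are named alphabetically: acetylacetonato before bromo before ethylenediamine before pyridine.

(acetylacetonato)bromo(ethylenediamine)(pyridine)chromium(III) iodide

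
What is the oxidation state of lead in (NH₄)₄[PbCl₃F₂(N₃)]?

4 ammonium outside the brackets (+1 each) → the complex ion is 4−.
Ligand charges: 1×N3 = -1; 2×F = -2; 3×Cl = -3; sum -6.
Pb + (-6) = 4− ⇒ Pb is +2.

+2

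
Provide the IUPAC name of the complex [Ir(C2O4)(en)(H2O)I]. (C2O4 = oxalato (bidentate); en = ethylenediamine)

There is no counter-ion, so the complex is neutral overall.
Ligand charges: 1×oxalato (-2 each), 1×aqua (neutral), 1×ethylenediamine (neutral), 1×iodo (-1 each); total -3. So Ir + (-3) = 0, giving Ir = +3.
Ligands are named alphabetically: aqua before ethylenediamine before iodo before oxalato.

aqua(ethylenediamine)iodooxalatoiridium(III)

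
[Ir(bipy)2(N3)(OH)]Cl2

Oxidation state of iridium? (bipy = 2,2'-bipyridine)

2 chloride outside the brackets (-1 each) → the complex ion is 2+.
Ligand charges: 1×OH = -1; 2×bipy neutral; 1×N3 = -1; sum -2.
Ir + (-2) = 2+ ⇒ Ir is +4.

+4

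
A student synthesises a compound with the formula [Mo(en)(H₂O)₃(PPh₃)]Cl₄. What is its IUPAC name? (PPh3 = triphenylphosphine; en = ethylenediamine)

The 4 chloride counter-ions carry a total charge of -4, so each complex ion is 4+.
Ligand charges: 1×triphenylphosphine (neutral), 1×ethylenediamine (neutral), 3×aqua (neutral); total 0. So Mo + (0) = 4+, giving Mo = +4.
Ligands are named alphabetically: aqua before ethylenediamine before triphenylphosphine.

triaqua(ethylenediamine)(triphenylphosphine)molybdenum(IV) chloride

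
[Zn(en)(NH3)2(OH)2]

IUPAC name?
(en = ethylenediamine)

diammine(ethylenediamine)dihydroxozinc(II)

There is no counter-ion, so the complex is neutral overall.
Ligand charges: 1×ethylenediamine (neutral), 2×ammine (neutral), 2×hydroxo (-1 each); total -2. So Zn + (-2) = 0, giving Zn = +2.
Ligands are named alphabetically: ammine before ethylenediamine before hydroxo.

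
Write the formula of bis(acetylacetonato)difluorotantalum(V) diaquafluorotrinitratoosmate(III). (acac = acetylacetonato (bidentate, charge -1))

Cation [Ta…]: ligand charges -4, Ta(V) ⇒ ion charge 1+.
Anion [Os…]: ligand charges -4, Os(III) ⇒ ion charge 1−.
One 1+ cation balances one 1− anion.

[Ta(acac)2F2][OsF(H2O)2(NO3)3]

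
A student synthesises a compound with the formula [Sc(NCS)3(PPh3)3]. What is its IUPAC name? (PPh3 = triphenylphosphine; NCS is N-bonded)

triisothiocyanatotris(triphenylphosphine)scandium(III)

There is no counter-ion, so the complex is neutral overall.
Ligand charges: 3×triphenylphosphine (neutral), 3×isothiocyanato (-1 each); total -3. So Sc + (-3) = 0, giving Sc = +3.
Ligands are named alphabetically: isothiocyanato before triphenylphosphine.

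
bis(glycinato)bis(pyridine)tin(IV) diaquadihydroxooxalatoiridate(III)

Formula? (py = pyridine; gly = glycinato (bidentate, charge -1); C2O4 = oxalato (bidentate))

Cation [Sn…]: ligand charges -2, Sn(IV) ⇒ ion charge 2+.
Anion [Ir…]: ligand charges -4, Ir(III) ⇒ ion charge 1−.

[Sn(gly)2(py)2][Ir(C2O4)(H2O)2(OH)2]2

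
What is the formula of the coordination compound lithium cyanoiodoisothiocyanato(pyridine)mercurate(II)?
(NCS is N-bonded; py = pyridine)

Li[Hg(CN)I(NCS)(py)]

Ligands: 1 isothiocyanato (NCS, -1), 1 pyridine (py, neutral), 1 iodo (I, -1), 1 cyano (CN, -1). Ligand charge sum = -3.
With Hg in oxidation state +2, the complex ion is [Hg...]^1−.
Charge balance with lithium (+1) requires 1 complex ion per 1 lithium.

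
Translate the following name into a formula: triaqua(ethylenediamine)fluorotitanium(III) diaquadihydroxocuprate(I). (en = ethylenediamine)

[Ti(en)F(H2O)3][Cu(H2O)2(OH)2]2

Cation [Ti…]: ligand charges -1, Ti(III) ⇒ ion charge 2+.
Anion [Cu…]: ligand charges -2, Cu(I) ⇒ ion charge 1−.
One 2+ cation requires 2 of the 1− anion.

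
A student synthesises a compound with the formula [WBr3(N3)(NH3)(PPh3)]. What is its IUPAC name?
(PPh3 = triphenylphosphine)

There is no counter-ion, so the complex is neutral overall.
Ligand charges: 1×ammine (neutral), 1×triphenylphosphine (neutral), 3×bromo (-1 each), 1×azido (-1 each); total -4. So W + (-4) = 0, giving W = +4.
Ligands are named alphabetically: ammine before azido before bromo before triphenylphosphine.

ammineazidotribromo(triphenylphosphine)tungsten(IV)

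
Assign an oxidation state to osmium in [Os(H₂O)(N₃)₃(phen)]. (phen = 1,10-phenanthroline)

No counter-ion: the bracketed complex is neutral.
Ligand charges: 1×phen neutral; 1×H2O neutral; 3×N3 = -3; sum -3.
Os + (-3) = 0 ⇒ Os is +3.

+3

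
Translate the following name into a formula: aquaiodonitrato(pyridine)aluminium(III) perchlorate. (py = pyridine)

Ligands: 1 aqua (H2O, neutral), 1 nitrato (NO3, -1), 1 pyridine (py, neutral), 1 iodo (I, -1). Ligand charge sum = -2.
With Al in oxidation state +3, the complex ion is [Al...]^1+.
Charge balance with perchlorate (-1) requires 1 complex ion per 1 perchlorate.

[Al(H2O)I(NO3)(py)]ClO4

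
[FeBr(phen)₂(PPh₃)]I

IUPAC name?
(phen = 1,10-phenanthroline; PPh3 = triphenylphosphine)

bromobis(1,10-phenanthroline)(triphenylphosphine)iron(II) iodide

The 1 iodide counter-ion carries a total charge of -1, so each complex ion is 1+.
Ligand charges: 2×1,10-phenanthroline (neutral), 1×triphenylphosphine (neutral), 1×bromo (-1 each); total -1. So Fe + (-1) = 1+, giving Fe = +2.
Ligands are named alphabetically: bromo before phenanthroline before triphenylphosphine.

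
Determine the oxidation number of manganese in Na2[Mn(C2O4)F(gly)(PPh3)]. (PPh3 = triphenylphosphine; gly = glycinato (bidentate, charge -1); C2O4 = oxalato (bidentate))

+2

2 sodium outside the brackets (+1 each) → the complex ion is 2−.
Ligand charges: 1×F = -1; 1×PPh3 neutral; 1×gly = -1; 1×C2O4 = -2; sum -4.
Mn + (-4) = 2− ⇒ Mn is +2.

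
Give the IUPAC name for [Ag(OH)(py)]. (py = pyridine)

hydroxo(pyridine)silver(I)

There is no counter-ion, so the complex is neutral overall.
Ligand charges: 1×pyridine (neutral), 1×hydroxo (-1 each); total -1. So Ag + (-1) = 0, giving Ag = +1.
Ligands are named alphabetically: hydroxo before pyridine.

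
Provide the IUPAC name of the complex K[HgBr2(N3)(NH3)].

The 1 potassium counter-ion carries a total charge of +1, so each complex ion is 1−.
Ligand charges: 1×ammine (neutral), 1×azido (-1 each), 2×bromo (-1 each); total -3. So Hg + (-3) = 1−, giving Hg = +2.
The complex ion is anionic, so mercury takes the -ate form mercurate(II).

potassium ammineazidodibromomercurate(II)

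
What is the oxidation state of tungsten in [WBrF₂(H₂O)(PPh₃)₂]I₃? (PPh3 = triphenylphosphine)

3 iodide outside the brackets (-1 each) → the complex ion is 3+.
Ligand charges: 1×Br = -1; 1×H2O neutral; 2×PPh3 neutral; 2×F = -2; sum -3.
W + (-3) = 3+ ⇒ W is +6.

+6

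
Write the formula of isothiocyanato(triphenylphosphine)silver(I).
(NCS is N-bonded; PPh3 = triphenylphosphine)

[Ag(NCS)(PPh3)]

Ligands: 1 isothiocyanato (NCS, -1), 1 triphenylphosphine (PPh3, neutral). Ligand charge sum = -1.
With Ag in oxidation state +1, the complex ion is [Ag...].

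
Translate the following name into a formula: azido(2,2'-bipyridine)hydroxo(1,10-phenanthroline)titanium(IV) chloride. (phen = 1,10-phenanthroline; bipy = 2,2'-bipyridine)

[Ti(bipy)(N3)(OH)(phen)]Cl2

Ligands: 1 hydroxo (OH, -1), 1 azido (N3, -1), 1 1,10-phenanthroline (phen, neutral), 1 2,2'-bipyridine (bipy, neutral). Ligand charge sum = -2.
With Ti in oxidation state +4, the complex ion is [Ti...]^2+.
Charge balance with chloride (-1) requires 1 complex ion per 2 chloride.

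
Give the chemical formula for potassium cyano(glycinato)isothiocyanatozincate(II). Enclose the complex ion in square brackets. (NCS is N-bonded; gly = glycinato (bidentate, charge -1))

Ligands: 1 isothiocyanato (NCS, -1), 1 glycinato (gly, -1), 1 cyano (CN, -1). Ligand charge sum = -3.
With Zn in oxidation state +2, the complex ion is [Zn...]^1−.
Charge balance with potassium (+1) requires 1 complex ion per 1 potassium.

K[Zn(CN)(gly)(NCS)]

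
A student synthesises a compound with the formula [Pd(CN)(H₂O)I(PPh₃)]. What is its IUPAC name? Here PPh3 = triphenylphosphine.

aquacyanoiodo(triphenylphosphine)palladium(II)

There is no counter-ion, so the complex is neutral overall.
Ligand charges: 1×aqua (neutral), 1×triphenylphosphine (neutral), 1×iodo (-1 each), 1×cyano (-1 each); total -2. So Pd + (-2) = 0, giving Pd = +2.
Ligands are named alphabetically: aqua before cyano before iodo before triphenylphosphine.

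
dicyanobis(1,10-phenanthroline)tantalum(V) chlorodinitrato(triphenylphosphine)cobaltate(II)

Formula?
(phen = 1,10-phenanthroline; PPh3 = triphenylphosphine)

[Ta(CN)2(phen)2][CoCl(NO3)2(PPh3)]3

Cation [Ta…]: ligand charges -2, Ta(V) ⇒ ion charge 3+.
Anion [Co…]: ligand charges -3, Co(II) ⇒ ion charge 1−.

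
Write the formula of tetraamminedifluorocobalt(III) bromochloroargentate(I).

[CoF2(NH3)4][AgBrCl]

Cation [Co…]: ligand charges -2, Co(III) ⇒ ion charge 1+.
Anion [Ag…]: ligand charges -2, Ag(I) ⇒ ion charge 1−.
One 1+ cation balances one 1− anion.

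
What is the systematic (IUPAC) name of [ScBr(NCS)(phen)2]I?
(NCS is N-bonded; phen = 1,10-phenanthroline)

bromoisothiocyanatobis(1,10-phenanthroline)scandium(III) iodide

The 1 iodide counter-ion carries a total charge of -1, so each complex ion is 1+.
Ligand charges: 1×isothiocyanato (-1 each), 1×bromo (-1 each), 2×1,10-phenanthroline (neutral); total -2. So Sc + (-2) = 1+, giving Sc = +3.
Ligands are named alphabetically: bromo before isothiocyanato before phenanthroline.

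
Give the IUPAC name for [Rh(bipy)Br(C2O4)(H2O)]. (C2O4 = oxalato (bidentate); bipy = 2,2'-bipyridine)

aqua(2,2'-bipyridine)bromooxalatorhodium(III)

There is no counter-ion, so the complex is neutral overall.
Ligand charges: 1×oxalato (-2 each), 1×bromo (-1 each), 1×2,2'-bipyridine (neutral), 1×aqua (neutral); total -3. So Rh + (-3) = 0, giving Rh = +3.
Ligands are named alphabetically: aqua before bipyridine before bromo before oxalato.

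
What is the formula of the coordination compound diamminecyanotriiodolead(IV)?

Ligands: 3 iodo (I, -1), 2 ammine (NH3, neutral), 1 cyano (CN, -1). Ligand charge sum = -4.
With Pb in oxidation state +4, the complex ion is [Pb...].

[Pb(CN)I3(NH3)2]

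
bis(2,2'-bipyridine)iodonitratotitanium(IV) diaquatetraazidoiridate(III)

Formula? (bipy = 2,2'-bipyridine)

[Ti(bipy)2I(NO3)][Ir(H2O)2(N3)4]2

Cation [Ti…]: ligand charges -2, Ti(IV) ⇒ ion charge 2+.
Anion [Ir…]: ligand charges -4, Ir(III) ⇒ ion charge 1−.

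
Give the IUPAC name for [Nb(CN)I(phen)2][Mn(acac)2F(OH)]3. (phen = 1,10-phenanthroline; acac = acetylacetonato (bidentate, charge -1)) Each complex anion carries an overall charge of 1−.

The complex anion is given as 1−; its ligand charges sum to -4, so Mn = +3.
With 3 anions per cation, the cation must be 3×1 = 3+.
Cation: ligand charges sum to -2; for the ion to be 3+, Nb = +5.

cyanoiodobis(1,10-phenanthroline)niobium(V) bis(acetylacetonato)fluorohydroxomanganate(III)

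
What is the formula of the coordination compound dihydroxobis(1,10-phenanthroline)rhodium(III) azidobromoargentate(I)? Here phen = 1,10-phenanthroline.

Cation [Rh…]: ligand charges -2, Rh(III) ⇒ ion charge 1+.
Anion [Ag…]: ligand charges -2, Ag(I) ⇒ ion charge 1−.

[Rh(OH)2(phen)2][AgBr(N3)]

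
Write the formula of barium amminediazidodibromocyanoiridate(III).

Ligands: 2 azido (N3, -1), 1 ammine (NH3, neutral), 1 cyano (CN, -1), 2 bromo (Br, -1). Ligand charge sum = -5.
With Ir in oxidation state +3, the complex ion is [Ir...]^2−.
Charge balance with barium (+2) requires 1 complex ion per 1 barium.

Ba[IrBr2(CN)(N3)2(NH3)]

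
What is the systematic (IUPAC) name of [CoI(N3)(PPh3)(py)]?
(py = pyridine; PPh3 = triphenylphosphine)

There is no counter-ion, so the complex is neutral overall.
Ligand charges: 1×iodo (-1 each), 1×pyridine (neutral), 1×triphenylphosphine (neutral), 1×azido (-1 each); total -2. So Co + (-2) = 0, giving Co = +2.
Ligands are named alphabetically: azido before iodo before pyridine before triphenylphosphine.

azidoiodo(pyridine)(triphenylphosphine)cobalt(II)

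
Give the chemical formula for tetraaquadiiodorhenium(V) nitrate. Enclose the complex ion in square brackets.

Ligands: 4 aqua (H2O, neutral), 2 iodo (I, -1). Ligand charge sum = -2.
Charge balance with nitrate (-1) requires 1 complex ion per 3 nitrate.

[Re(H2O)4I2](NO3)3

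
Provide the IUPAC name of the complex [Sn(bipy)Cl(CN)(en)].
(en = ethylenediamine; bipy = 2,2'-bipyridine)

There is no counter-ion, so the complex is neutral overall.
Ligand charges: 1×cyano (-1 each), 1×chloro (-1 each), 1×ethylenediamine (neutral), 1×2,2'-bipyridine (neutral); total -2. So Sn + (-2) = 0, giving Sn = +2.
Ligands are named alphabetically: bipyridine before chloro before cyano before ethylenediamine.

(2,2'-bipyridine)chlorocyano(ethylenediamine)tin(II)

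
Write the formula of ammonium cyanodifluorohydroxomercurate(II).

Ligands: 1 hydroxo (OH, -1), 2 fluoro (F, -1), 1 cyano (CN, -1). Ligand charge sum = -4.
With Hg in oxidation state +2, the complex ion is [Hg...]^2−.
Charge balance with ammonium (+1) requires 1 complex ion per 2 ammonium.

(NH4)2[Hg(CN)F2(OH)]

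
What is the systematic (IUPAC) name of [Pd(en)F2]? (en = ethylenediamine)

There is no counter-ion, so the complex is neutral overall.
Ligand charges: 1×ethylenediamine (neutral), 2×fluoro (-1 each); total -2. So Pd + (-2) = 0, giving Pd = +2.
Ligands are named alphabetically: ethylenediamine before fluoro.

(ethylenediamine)difluoropalladium(II)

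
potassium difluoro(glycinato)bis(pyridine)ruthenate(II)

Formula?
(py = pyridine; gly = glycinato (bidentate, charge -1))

Ligands: 2 fluoro (F, -1), 2 pyridine (py, neutral), 1 glycinato (gly, -1). Ligand charge sum = -3.
With Ru in oxidation state +2, the complex ion is [Ru...]^1−.
Charge balance with potassium (+1) requires 1 complex ion per 1 potassium.

K[RuF2(gly)(py)2]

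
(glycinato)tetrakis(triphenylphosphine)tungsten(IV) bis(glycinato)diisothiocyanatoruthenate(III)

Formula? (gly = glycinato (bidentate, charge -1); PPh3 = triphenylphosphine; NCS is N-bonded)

Cation [W…]: ligand charges -1, W(IV) ⇒ ion charge 3+.
Anion [Ru…]: ligand charges -4, Ru(III) ⇒ ion charge 1−.
One 3+ cation requires 3 of the 1− anion.

[W(gly)(PPh3)4][Ru(gly)2(NCS)2]3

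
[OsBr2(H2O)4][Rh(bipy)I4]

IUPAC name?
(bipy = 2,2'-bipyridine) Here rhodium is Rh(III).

Both ions are complex: the cation is named first with the plain metal name, the anion second with the -ate form; each ion's ligands are alphabetised independently.
Rh is given as +3; the anion's ligand charges sum to -4, so the complex anion is 1−.
A 1:1 salt means the cation carries the equal and opposite charge, 1+.
Cation: ligand charges sum to -2; for the ion to be 1+, Os = +3.

tetraaquadibromoosmium(III) (2,2'-bipyridine)tetraiodorhodate(III)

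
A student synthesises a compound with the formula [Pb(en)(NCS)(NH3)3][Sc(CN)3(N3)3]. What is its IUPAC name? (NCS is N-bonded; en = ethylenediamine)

Both ions are complex: the cation is named first with the plain metal name, the anion second with the -ate form; each ion's ligands are alphabetised independently.
Scandium is always +3 in its complexes; the anion's ligand charges sum to -6, so the complex anion is 3−.
A 1:1 salt means the cation carries the equal and opposite charge, 3+.
Cation: ligand charges sum to -1; for the ion to be 3+, Pb = +4.

triammine(ethylenediamine)isothiocyanatolead(IV) triazidotricyanoscandate(III)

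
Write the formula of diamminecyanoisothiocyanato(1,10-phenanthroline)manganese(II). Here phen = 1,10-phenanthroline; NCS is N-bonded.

Ligands: 1 1,10-phenanthroline (phen, neutral), 2 ammine (NH3, neutral), 1 isothiocyanato (NCS, -1), 1 cyano (CN, -1). Ligand charge sum = -2.
With Mn in oxidation state +2, the complex ion is [Mn...].

[Mn(CN)(NCS)(NH3)2(phen)]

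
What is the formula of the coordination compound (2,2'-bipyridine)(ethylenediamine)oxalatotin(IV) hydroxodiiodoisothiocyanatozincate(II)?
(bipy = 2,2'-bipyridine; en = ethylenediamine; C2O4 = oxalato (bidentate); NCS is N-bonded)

[Sn(bipy)(C2O4)(en)][ZnI2(NCS)(OH)]

Cation [Sn…]: ligand charges -2, Sn(IV) ⇒ ion charge 2+.
Anion [Zn…]: ligand charges -4, Zn(II) ⇒ ion charge 2−.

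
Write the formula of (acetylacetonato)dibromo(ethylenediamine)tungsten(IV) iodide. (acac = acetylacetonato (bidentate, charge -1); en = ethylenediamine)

Ligands: 1 acetylacetonato (acac, -1), 2 bromo (Br, -1), 1 ethylenediamine (en, neutral). Ligand charge sum = -3.
Charge balance with iodide (-1) requires 1 complex ion per 1 iodide.

[W(acac)Br2(en)]I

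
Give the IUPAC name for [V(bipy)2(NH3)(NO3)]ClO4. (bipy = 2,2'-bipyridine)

amminebis(2,2'-bipyridine)nitratovanadium(II) perchlorate

The 1 perchlorate counter-ion carries a total charge of -1, so each complex ion is 1+.
Ligand charges: 2×2,2'-bipyridine (neutral), 1×ammine (neutral), 1×nitrato (-1 each); total -1. So V + (-1) = 1+, giving V = +2.
Ligands are named alphabetically: ammine before bipyridine before nitrato.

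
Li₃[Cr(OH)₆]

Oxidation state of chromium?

3 lithium outside the brackets (+1 each) → the complex ion is 3−.
Ligand charges: 6×OH = -6; sum -6.
Cr + (-6) = 3− ⇒ Cr is +3.

+3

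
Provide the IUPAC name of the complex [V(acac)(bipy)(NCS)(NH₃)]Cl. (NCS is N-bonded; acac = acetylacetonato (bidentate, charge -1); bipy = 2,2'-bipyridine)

(acetylacetonato)ammine(2,2'-bipyridine)isothiocyanatovanadium(III) chloride

The 1 chloride counter-ion carries a total charge of -1, so each complex ion is 1+.
Ligand charges: 1×isothiocyanato (-1 each), 1×acetylacetonato (-1 each), 1×ammine (neutral), 1×2,2'-bipyridine (neutral); total -2. So V + (-2) = 1+, giving V = +3.
Ligands are named alphabetically: acetylacetonato before ammine before bipyridine before isothiocyanato.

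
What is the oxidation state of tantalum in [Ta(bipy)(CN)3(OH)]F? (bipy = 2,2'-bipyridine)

1 fluoride outside the brackets (-1 each) → the complex ion is 1+.
Ligand charges: 1×bipy neutral; 1×OH = -1; 3×CN = -3; sum -4.
Ta + (-4) = 1+ ⇒ Ta is +5.

+5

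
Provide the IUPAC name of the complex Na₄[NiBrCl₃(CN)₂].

sodium bromotrichlorodicyanonickelate(II)

The 4 sodium counter-ions carry a total charge of +4, so each complex ion is 4−.
Ligand charges: 2×cyano (-1 each), 3×chloro (-1 each), 1×bromo (-1 each); total -6. So Ni + (-6) = 4−, giving Ni = +2.
Ligands are named alphabetically: bromo before chloro before cyano.
The complex ion is anionic, so nickel takes the -ate form nickelate(II).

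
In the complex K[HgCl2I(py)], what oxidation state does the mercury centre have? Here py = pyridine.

+2

1 potassium outside the brackets (+1 each) → the complex ion is 1−.
Ligand charges: 1×I = -1; 1×py neutral; 2×Cl = -2; sum -3.
Hg + (-3) = 1− ⇒ Hg is +2.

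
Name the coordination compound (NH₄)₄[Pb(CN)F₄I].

ammonium cyanotetrafluoroiodoplumbate(II)

The 4 ammonium counter-ions carry a total charge of +4, so each complex ion is 4−.
Ligand charges: 4×fluoro (-1 each), 1×iodo (-1 each), 1×cyano (-1 each); total -6. So Pb + (-6) = 4−, giving Pb = +2.
The complex ion is anionic, so lead takes the -ate form plumbate(II).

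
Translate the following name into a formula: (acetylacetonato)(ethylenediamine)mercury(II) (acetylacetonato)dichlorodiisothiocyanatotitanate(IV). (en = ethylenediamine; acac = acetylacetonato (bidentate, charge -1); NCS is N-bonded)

Cation [Hg…]: ligand charges -1, Hg(II) ⇒ ion charge 1+.
Anion [Ti…]: ligand charges -5, Ti(IV) ⇒ ion charge 1−.
One 1+ cation balances one 1− anion.

[Hg(acac)(en)][Ti(acac)Cl2(NCS)2]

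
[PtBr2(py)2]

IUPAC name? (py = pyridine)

dibromobis(pyridine)platinum(II)

There is no counter-ion, so the complex is neutral overall.
Ligand charges: 2×pyridine (neutral), 2×bromo (-1 each); total -2. So Pt + (-2) = 0, giving Pt = +2.
Ligands are named alphabetically: bromo before pyridine.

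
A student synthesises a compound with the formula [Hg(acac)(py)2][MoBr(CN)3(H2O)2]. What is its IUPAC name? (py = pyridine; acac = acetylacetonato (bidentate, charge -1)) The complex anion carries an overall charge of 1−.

(acetylacetonato)bis(pyridine)mercury(II) diaquabromotricyanomolybdate(III)

Both ions are complex: the cation is named first with the plain metal name, the anion second with the -ate form; each ion's ligands are alphabetised independently.
The complex anion is given as 1−; its ligand charges sum to -4, so Mo = +3.
A 1:1 salt means the cation carries the equal and opposite charge, 1+.
Cation: ligand charges sum to -1; for the ion to be 1+, Hg = +2.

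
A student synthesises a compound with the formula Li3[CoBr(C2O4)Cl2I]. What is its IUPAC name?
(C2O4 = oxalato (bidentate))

The 3 lithium counter-ions carry a total charge of +3, so each complex ion is 3−.
Ligand charges: 2×chloro (-1 each), 1×bromo (-1 each), 1×oxalato (-2 each), 1×iodo (-1 each); total -6. So Co + (-6) = 3−, giving Co = +3.
Ligands are named alphabetically: bromo before chloro before iodo before oxalato.
The complex ion is anionic, so cobalt takes the -ate form cobaltate(III).

lithium bromodichloroiodooxalatocobaltate(III)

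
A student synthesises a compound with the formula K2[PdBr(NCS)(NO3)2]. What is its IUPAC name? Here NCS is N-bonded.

The 2 potassium counter-ions carry a total charge of +2, so each complex ion is 2−.
Ligand charges: 2×nitrato (-1 each), 1×bromo (-1 each), 1×isothiocyanato (-1 each); total -4. So Pd + (-4) = 2−, giving Pd = +2.
Ligands are named alphabetically: bromo before isothiocyanato before nitrato.
The complex ion is anionic, so palladium takes the -ate form palladate(II).

potassium bromoisothiocyanatodinitratopalladate(II)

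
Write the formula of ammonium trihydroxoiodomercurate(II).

(NH4)2[HgI(OH)3]

Ligands: 3 hydroxo (OH, -1), 1 iodo (I, -1). Ligand charge sum = -4.
With Hg in oxidation state +2, the complex ion is [Hg...]^2−.
Charge balance with ammonium (+1) requires 1 complex ion per 2 ammonium.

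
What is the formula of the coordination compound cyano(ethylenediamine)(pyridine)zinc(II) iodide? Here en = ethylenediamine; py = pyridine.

Ligands: 1 cyano (CN, -1), 1 ethylenediamine (en, neutral), 1 pyridine (py, neutral). Ligand charge sum = -1.
Charge balance with iodide (-1) requires 1 complex ion per 1 iodide.

[Zn(CN)(en)(py)]I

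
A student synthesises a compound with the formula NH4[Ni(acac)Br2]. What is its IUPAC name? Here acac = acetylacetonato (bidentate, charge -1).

The 1 ammonium counter-ion carries a total charge of +1, so each complex ion is 1−.
Ligand charges: 1×acetylacetonato (-1 each), 2×bromo (-1 each); total -3. So Ni + (-3) = 1−, giving Ni = +2.
Ligands are named alphabetically: acetylacetonato before bromo.
The complex ion is anionic, so nickel takes the -ate form nickelate(II).

ammonium (acetylacetonato)dibromonickelate(II)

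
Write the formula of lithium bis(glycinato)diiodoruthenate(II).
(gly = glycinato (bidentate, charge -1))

Ligands: 2 glycinato (gly, -1), 2 iodo (I, -1). Ligand charge sum = -4.
With Ru in oxidation state +2, the complex ion is [Ru...]^2−.
Charge balance with lithium (+1) requires 1 complex ion per 2 lithium.

Li2[Ru(gly)2I2]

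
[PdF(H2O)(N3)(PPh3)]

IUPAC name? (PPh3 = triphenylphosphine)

aquaazidofluoro(triphenylphosphine)palladium(II)

There is no counter-ion, so the complex is neutral overall.
Ligand charges: 1×fluoro (-1 each), 1×aqua (neutral), 1×triphenylphosphine (neutral), 1×azido (-1 each); total -2. So Pd + (-2) = 0, giving Pd = +2.
Ligands are named alphabetically: aqua before azido before fluoro before triphenylphosphine.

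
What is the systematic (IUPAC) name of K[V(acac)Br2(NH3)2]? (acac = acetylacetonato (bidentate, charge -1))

The 1 potassium counter-ion carries a total charge of +1, so each complex ion is 1−.
Ligand charges: 2×bromo (-1 each), 2×ammine (neutral), 1×acetylacetonato (-1 each); total -3. So V + (-3) = 1−, giving V = +2.
Ligands are named alphabetically: acetylacetonato before ammine before bromo.
The complex ion is anionic, so vanadium takes the -ate form vanadate(II).

potassium (acetylacetonato)diamminedibromovanadate(II)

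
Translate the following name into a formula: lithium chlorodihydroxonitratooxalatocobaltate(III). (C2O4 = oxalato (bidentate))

Ligands: 1 nitrato (NO3, -1), 2 hydroxo (OH, -1), 1 chloro (Cl, -1), 1 oxalato (C2O4, -2). Ligand charge sum = -6.
With Co in oxidation state +3, the complex ion is [Co...]^3−.
Charge balance with lithium (+1) requires 1 complex ion per 3 lithium.

Li3[Co(C2O4)Cl(NO3)(OH)2]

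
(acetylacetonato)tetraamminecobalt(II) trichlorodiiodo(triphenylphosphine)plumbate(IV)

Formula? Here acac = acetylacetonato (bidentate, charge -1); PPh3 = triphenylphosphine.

[Co(acac)(NH3)4][PbCl3I2(PPh3)]

Cation [Co…]: ligand charges -1, Co(II) ⇒ ion charge 1+.
Anion [Pb…]: ligand charges -5, Pb(IV) ⇒ ion charge 1−.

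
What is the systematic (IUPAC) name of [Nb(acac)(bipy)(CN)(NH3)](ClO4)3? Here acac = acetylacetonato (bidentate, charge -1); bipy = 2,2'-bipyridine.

(acetylacetonato)ammine(2,2'-bipyridine)cyanoniobium(V) perchlorate

The 3 perchlorate counter-ions carry a total charge of -3, so each complex ion is 3+.
Ligand charges: 1×acetylacetonato (-1 each), 1×ammine (neutral), 1×2,2'-bipyridine (neutral), 1×cyano (-1 each); total -2. So Nb + (-2) = 3+, giving Nb = +5.
Ligands are named alphabetically: acetylacetonato before ammine before bipyridine before cyano.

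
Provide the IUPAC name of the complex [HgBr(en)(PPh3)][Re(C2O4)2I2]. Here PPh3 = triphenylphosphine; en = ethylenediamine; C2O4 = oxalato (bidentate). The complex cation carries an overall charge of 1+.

bromo(ethylenediamine)(triphenylphosphine)mercury(II) diiododioxalatorhenate(V)

The complex cation is given as 1+; its ligand charges sum to -1, so Hg = +2.
A 1:1 salt means the anion carries the equal and opposite charge, 1−.
Anion: ligand charges sum to -6; for the ion to be 1−, Re = +5.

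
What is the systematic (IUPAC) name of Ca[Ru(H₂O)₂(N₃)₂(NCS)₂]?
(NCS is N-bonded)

The 1 calcium counter-ion carries a total charge of +2, so each complex ion is 2−.
Ligand charges: 2×isothiocyanato (-1 each), 2×azido (-1 each), 2×aqua (neutral); total -4. So Ru + (-4) = 2−, giving Ru = +2.
Ligands are named alphabetically: aqua before azido before isothiocyanato.
The complex ion is anionic, so ruthenium takes the -ate form ruthenate(II).

calcium diaquadiazidodiisothiocyanatoruthenate(II)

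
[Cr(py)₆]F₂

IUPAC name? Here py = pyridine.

hexakis(pyridine)chromium(II) fluoride

The 2 fluoride counter-ions carry a total charge of -2, so each complex ion is 2+.
Ligand charges: 6×pyridine (neutral); total 0. So Cr + (0) = 2+, giving Cr = +2.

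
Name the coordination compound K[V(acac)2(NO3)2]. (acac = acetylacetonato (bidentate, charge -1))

The 1 potassium counter-ion carries a total charge of +1, so each complex ion is 1−.
Ligand charges: 2×nitrato (-1 each), 2×acetylacetonato (-1 each); total -4. So V + (-4) = 1−, giving V = +3.
The complex ion is anionic, so vanadium takes the -ate form vanadate(III).

potassium bis(acetylacetonato)dinitratovanadate(III)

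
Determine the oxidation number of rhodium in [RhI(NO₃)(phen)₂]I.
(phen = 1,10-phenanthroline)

1 iodide outside the brackets (-1 each) → the complex ion is 1+.
Ligand charges: 2×phen neutral; 1×NO3 = -1; 1×I = -1; sum -2.
Rh + (-2) = 1+ ⇒ Rh is +3.

+3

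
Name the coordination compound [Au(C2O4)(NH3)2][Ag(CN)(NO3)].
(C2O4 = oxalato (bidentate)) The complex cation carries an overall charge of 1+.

diammineoxalatogold(III) cyanonitratoargentate(I)

The complex cation is given as 1+; its ligand charges sum to -2, so Au = +3.
A 1:1 salt means the anion carries the equal and opposite charge, 1−.
Anion: ligand charges sum to -2; for the ion to be 1−, Ag = +1.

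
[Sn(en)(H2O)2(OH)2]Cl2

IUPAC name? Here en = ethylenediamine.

The 2 chloride counter-ions carry a total charge of -2, so each complex ion is 2+.
Ligand charges: 1×ethylenediamine (neutral), 2×hydroxo (-1 each), 2×aqua (neutral); total -2. So Sn + (-2) = 2+, giving Sn = +4.
Ligands are named alphabetically: aqua before ethylenediamine before hydroxo.

diaqua(ethylenediamine)dihydroxotin(IV) chloride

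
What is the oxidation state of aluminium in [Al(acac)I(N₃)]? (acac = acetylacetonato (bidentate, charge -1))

No counter-ion: the bracketed complex is neutral.
Ligand charges: 1×I = -1; 1×acac = -1; 1×N3 = -1; sum -3.
Al + (-3) = 0 ⇒ Al is +3.

+3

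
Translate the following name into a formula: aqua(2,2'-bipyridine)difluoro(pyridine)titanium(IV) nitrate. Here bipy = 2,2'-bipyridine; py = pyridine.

[Ti(bipy)F2(H2O)(py)](NO3)2

Ligands: 1 2,2'-bipyridine (bipy, neutral), 2 fluoro (F, -1), 1 aqua (H2O, neutral), 1 pyridine (py, neutral). Ligand charge sum = -2.
With Ti in oxidation state +4, the complex ion is [Ti...]^2+.
Charge balance with nitrate (-1) requires 1 complex ion per 2 nitrate.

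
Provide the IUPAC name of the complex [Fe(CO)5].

pentacarbonyliron(0)

There is no counter-ion, so the complex is neutral overall.
Ligand charges: 5×carbonyl (neutral); total 0. So Fe + (0) = 0, giving Fe = 0.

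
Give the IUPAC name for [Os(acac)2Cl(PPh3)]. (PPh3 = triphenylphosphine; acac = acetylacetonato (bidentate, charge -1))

There is no counter-ion, so the complex is neutral overall.
Ligand charges: 1×triphenylphosphine (neutral), 2×acetylacetonato (-1 each), 1×chloro (-1 each); total -3. So Os + (-3) = 0, giving Os = +3.
Ligands are named alphabetically: acetylacetonato before chloro before triphenylphosphine.

bis(acetylacetonato)chloro(triphenylphosphine)osmium(III)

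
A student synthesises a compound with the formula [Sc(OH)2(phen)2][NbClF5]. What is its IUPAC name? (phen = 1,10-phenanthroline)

Both ions are complex: the cation is named first with the plain metal name, the anion second with the -ate form; each ion's ligands are alphabetised independently.
Scandium is always +3 in its complexes; the cation's ligand charges sum to -2, so the complex cation is 1+.
A 1:1 salt means the anion carries the equal and opposite charge, 1−.
Anion: ligand charges sum to -6; for the ion to be 1−, Nb = +5.

dihydroxobis(1,10-phenanthroline)scandium(III) chloropentafluoroniobate(V)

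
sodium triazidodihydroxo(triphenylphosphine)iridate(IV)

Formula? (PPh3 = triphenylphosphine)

Ligands: 3 azido (N3, -1), 1 triphenylphosphine (PPh3, neutral), 2 hydroxo (OH, -1). Ligand charge sum = -5.
Charge balance with sodium (+1) requires 1 complex ion per 1 sodium.

Na[Ir(N3)3(OH)2(PPh3)]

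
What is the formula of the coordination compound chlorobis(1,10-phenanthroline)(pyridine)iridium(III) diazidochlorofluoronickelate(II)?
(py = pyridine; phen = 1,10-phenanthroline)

[IrCl(phen)2(py)][NiClF(N3)2]

Cation [Ir…]: ligand charges -1, Ir(III) ⇒ ion charge 2+.
Anion [Ni…]: ligand charges -4, Ni(II) ⇒ ion charge 2−.
One 2+ cation balances one 2− anion.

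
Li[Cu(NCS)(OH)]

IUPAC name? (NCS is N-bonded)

lithium hydroxoisothiocyanatocuprate(I)

The 1 lithium counter-ion carries a total charge of +1, so each complex ion is 1−.
Ligand charges: 1×isothiocyanato (-1 each), 1×hydroxo (-1 each); total -2. So Cu + (-2) = 1−, giving Cu = +1.
Ligands are named alphabetically: hydroxo before isothiocyanato.
The complex ion is anionic, so copper takes the -ate form cuprate(I).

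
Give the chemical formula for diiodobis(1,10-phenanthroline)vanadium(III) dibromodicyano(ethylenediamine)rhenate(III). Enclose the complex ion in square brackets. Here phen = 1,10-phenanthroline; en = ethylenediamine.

Cation [V…]: ligand charges -2, V(III) ⇒ ion charge 1+.
Anion [Re…]: ligand charges -4, Re(III) ⇒ ion charge 1−.

[VI2(phen)2][ReBr2(CN)2(en)]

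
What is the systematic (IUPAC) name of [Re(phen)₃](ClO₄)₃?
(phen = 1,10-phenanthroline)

The 3 perchlorate counter-ions carry a total charge of -3, so each complex ion is 3+.
Ligand charges: 3×1,10-phenanthroline (neutral); total 0. So Re + (0) = 3+, giving Re = +3.

tris(1,10-phenanthroline)rhenium(III) perchlorate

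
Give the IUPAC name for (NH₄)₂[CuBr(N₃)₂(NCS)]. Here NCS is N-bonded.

The 2 ammonium counter-ions carry a total charge of +2, so each complex ion is 2−.
Ligand charges: 1×isothiocyanato (-1 each), 2×azido (-1 each), 1×bromo (-1 each); total -4. So Cu + (-4) = 2−, giving Cu = +2.
Ligands are named alphabetically: azido before bromo before isothiocyanato.
The complex ion is anionic, so copper takes the -ate form cuprate(II).

ammonium diazidobromoisothiocyanatocuprate(II)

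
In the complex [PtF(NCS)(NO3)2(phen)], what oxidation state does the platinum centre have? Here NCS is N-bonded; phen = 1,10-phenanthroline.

+4

No counter-ion: the bracketed complex is neutral.
Ligand charges: 1×NCS = -1; 1×phen neutral; 1×F = -1; 2×NO3 = -2; sum -4.
Pt + (-4) = 0 ⇒ Pt is +4.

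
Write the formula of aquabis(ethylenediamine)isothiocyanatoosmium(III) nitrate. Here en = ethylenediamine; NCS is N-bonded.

[Os(en)2(H2O)(NCS)](NO3)2

Ligands: 2 ethylenediamine (en, neutral), 1 aqua (H2O, neutral), 1 isothiocyanato (NCS, -1). Ligand charge sum = -1.
With Os in oxidation state +3, the complex ion is [Os...]^2+.
Charge balance with nitrate (-1) requires 1 complex ion per 2 nitrate.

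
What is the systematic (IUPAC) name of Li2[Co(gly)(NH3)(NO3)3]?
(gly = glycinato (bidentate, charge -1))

The 2 lithium counter-ions carry a total charge of +2, so each complex ion is 2−.
Ligand charges: 3×nitrato (-1 each), 1×glycinato (-1 each), 1×ammine (neutral); total -4. So Co + (-4) = 2−, giving Co = +2.
Ligands are named alphabetically: ammine before glycinato before nitrato.
The complex ion is anionic, so cobalt takes the -ate form cobaltate(II).

lithium ammine(glycinato)trinitratocobaltate(II)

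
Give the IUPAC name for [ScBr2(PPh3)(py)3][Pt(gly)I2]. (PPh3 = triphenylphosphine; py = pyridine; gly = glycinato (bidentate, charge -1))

Both ions are complex: the cation is named first with the plain metal name, the anion second with the -ate form; each ion's ligands are alphabetised independently.
Scandium is always +3 in its complexes; the cation's ligand charges sum to -2, so the complex cation is 1+.
A 1:1 salt means the anion carries the equal and opposite charge, 1−.
Anion: ligand charges sum to -3; for the ion to be 1−, Pt = +2.

dibromotris(pyridine)(triphenylphosphine)scandium(III) (glycinato)diiodoplatinate(II)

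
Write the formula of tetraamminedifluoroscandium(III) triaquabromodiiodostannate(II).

Cation [Sc…]: ligand charges -2, Sc(III) ⇒ ion charge 1+.
Anion [Sn…]: ligand charges -3, Sn(II) ⇒ ion charge 1−.

[ScF2(NH3)4][SnBr(H2O)3I2]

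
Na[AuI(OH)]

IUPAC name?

sodium hydroxoiodoaurate(I)

The 1 sodium counter-ion carries a total charge of +1, so each complex ion is 1−.
Ligand charges: 1×hydroxo (-1 each), 1×iodo (-1 each); total -2. So Au + (-2) = 1−, giving Au = +1.
The complex ion is anionic, so gold takes the -ate form aurate(I).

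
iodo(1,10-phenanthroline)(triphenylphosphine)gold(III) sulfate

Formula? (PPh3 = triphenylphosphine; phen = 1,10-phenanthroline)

Ligands: 1 triphenylphosphine (PPh3, neutral), 1 iodo (I, -1), 1 1,10-phenanthroline (phen, neutral). Ligand charge sum = -1.
With Au in oxidation state +3, the complex ion is [Au...]^2+.
Charge balance with sulfate (-2) requires 1 complex ion per 1 sulfate.

[AuI(phen)(PPh3)]SO4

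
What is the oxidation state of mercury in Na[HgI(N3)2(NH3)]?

1 sodium outside the brackets (+1 each) → the complex ion is 1−.
Ligand charges: 1×NH3 neutral; 2×N3 = -2; 1×I = -1; sum -3.
Hg + (-3) = 1− ⇒ Hg is +2.

+2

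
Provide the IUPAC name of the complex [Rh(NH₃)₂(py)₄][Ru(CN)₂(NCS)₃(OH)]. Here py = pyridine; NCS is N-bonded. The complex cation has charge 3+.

diamminetetrakis(pyridine)rhodium(III) dicyanohydroxotriisothiocyanatoruthenate(III)

Both ions are complex: the cation is named first with the plain metal name, the anion second with the -ate form; each ion's ligands are alphabetised independently.
The complex cation is given as 3+; its ligand charges sum to 0, so Rh = +3.
A 1:1 salt means the anion carries the equal and opposite charge, 3−.
Anion: ligand charges sum to -6; for the ion to be 3−, Ru = +3.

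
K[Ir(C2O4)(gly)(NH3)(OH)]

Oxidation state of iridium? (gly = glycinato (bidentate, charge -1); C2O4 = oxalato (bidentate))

1 potassium outside the brackets (+1 each) → the complex ion is 1−.
Ligand charges: 1×OH = -1; 1×gly = -1; 1×C2O4 = -2; 1×NH3 neutral; sum -4.
Ir + (-4) = 1− ⇒ Ir is +3.

+3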